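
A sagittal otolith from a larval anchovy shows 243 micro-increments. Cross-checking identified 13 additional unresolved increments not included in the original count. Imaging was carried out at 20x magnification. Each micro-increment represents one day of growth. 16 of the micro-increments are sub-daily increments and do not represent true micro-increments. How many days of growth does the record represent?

240 days

Adjusted count: 243 − 16 + 13 = 240 micro-increments.
At one micro-increment per day, that is 240 days.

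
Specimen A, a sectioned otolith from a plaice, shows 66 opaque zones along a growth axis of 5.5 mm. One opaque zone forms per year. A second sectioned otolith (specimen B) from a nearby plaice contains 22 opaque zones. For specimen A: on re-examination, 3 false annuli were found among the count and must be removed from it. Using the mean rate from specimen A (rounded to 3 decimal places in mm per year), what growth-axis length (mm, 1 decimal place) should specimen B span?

1.9 mm

Specimen A: adjusted count: 66 − 3 = 63 opaque zones.
A: Extension rate ≈ 5.5 / 63 = 0.087 mm/year.
Length of B = 0.087 × 22 = 1.9 mm.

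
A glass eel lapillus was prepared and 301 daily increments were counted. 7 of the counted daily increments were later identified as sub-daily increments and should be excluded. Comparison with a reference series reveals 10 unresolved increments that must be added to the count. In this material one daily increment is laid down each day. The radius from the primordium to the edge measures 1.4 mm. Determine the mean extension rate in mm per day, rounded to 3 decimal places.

0.005 mm per day

Correcting the raw count gives 301 − 7 + 10 = 304 true daily increments.
1.4 mm over 304 days gives 1.4 / 304 ≈ 0.005 mm per day.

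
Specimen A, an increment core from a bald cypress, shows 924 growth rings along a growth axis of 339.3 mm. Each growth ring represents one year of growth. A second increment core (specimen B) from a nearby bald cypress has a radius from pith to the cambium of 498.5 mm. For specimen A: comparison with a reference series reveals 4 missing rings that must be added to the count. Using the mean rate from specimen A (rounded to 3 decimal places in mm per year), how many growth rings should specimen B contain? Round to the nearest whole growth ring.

1362 growth rings

Specimen A: correcting the raw count gives 924 + 4 = 928 true growth rings.
A: 339.3 mm over 928 years gives 339.3 / 928 ≈ 0.366 mm/yr.
Specimen B: 498.5 mm / 0.366 mm per year = 1362.02 years ≈ 1362 growth rings.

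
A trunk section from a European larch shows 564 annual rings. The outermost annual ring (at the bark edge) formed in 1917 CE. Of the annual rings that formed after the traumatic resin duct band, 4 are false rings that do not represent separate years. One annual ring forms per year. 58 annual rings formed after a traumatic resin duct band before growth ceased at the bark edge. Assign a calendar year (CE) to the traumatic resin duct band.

1863 CE

There are 58 annual rings younger than the traumatic resin duct band.
58 − 4 false = 54 true annual rings after the traumatic resin duct band.
Counting back 54 years from 1917 CE places the traumatic resin duct band in 1917 − 54 = 1863 CE.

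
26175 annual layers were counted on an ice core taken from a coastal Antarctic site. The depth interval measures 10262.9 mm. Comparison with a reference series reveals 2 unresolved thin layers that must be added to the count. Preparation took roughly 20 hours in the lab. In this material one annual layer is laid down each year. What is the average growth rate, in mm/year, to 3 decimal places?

True annual layer count = 26175 + 2 = 26177.
10262.9 mm over 26177 years gives 10262.9 / 26177 ≈ 0.392 mm/year.

0.392 mm/year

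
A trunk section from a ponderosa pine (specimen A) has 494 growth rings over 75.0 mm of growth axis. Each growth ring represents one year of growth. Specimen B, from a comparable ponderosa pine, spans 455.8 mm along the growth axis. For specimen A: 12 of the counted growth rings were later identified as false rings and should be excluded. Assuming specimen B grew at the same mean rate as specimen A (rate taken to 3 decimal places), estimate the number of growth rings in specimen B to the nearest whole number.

Specimen A: correcting the raw count gives 494 − 12 = 482 true growth rings.
A: Mean rate = 75.0 mm / 482 years ≈ 0.156 mm/yr.
Specimen B: 455.8 mm / 0.156 mm per year = 2921.79 years ≈ 2922 growth rings.

2922 growth rings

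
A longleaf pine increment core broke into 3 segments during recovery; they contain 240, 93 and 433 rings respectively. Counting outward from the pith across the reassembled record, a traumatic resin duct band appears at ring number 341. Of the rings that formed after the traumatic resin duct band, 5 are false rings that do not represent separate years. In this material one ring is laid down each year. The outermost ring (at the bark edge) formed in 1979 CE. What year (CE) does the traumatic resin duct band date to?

Total rings = 240 + 93 + 433 = 766.
766 − 341 = 425 rings lie beyond the traumatic resin duct band toward the bark edge.
425 − 5 false = 420 true rings after the traumatic resin duct band.
Counting back 420 years from 1979 CE places the traumatic resin duct band in 1979 − 420 = 1559 CE.

1559 CE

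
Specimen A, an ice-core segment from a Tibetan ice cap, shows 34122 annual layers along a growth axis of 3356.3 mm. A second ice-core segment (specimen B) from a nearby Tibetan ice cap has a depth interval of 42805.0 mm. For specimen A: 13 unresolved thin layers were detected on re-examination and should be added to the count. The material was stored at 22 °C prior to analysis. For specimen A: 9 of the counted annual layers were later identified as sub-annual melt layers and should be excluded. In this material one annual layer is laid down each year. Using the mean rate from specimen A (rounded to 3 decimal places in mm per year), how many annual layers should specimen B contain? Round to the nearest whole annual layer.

436786 annual layers

Specimen A: adjusted count: 34122 − 9 + 13 = 34126 annual layers.
A: 3356.3 mm over 34126 years gives 3356.3 / 34126 ≈ 0.098 mm/year.
For B, 42805.0 / 0.098 = 436785.71 years ≈ 436786 annual layers.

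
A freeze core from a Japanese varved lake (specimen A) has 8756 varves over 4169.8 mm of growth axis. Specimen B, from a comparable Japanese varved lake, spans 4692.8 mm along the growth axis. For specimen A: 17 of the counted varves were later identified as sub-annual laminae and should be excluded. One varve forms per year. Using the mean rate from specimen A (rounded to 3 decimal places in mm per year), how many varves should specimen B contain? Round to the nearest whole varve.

9838 varves

Specimen A: correcting the raw count gives 8756 − 17 = 8739 true varves.
A: Extension rate ≈ 4169.8 / 8739 = 0.477 mm per year.
Specimen B: 4692.8 mm / 0.477 mm per year = 9838.16 years ≈ 9838 varves.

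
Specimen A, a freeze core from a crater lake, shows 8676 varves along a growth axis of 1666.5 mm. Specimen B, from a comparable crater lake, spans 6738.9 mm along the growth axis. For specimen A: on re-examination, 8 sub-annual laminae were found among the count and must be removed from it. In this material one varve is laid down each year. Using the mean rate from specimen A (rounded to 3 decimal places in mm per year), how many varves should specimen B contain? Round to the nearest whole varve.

35098 varves

Specimen A: true varve count = 8676 − 8 = 8668.
A: Extension rate ≈ 1666.5 / 8668 = 0.192 mm per year.
B spans 6738.9 / 0.192 = 35098.44 years ≈ 35098 varves.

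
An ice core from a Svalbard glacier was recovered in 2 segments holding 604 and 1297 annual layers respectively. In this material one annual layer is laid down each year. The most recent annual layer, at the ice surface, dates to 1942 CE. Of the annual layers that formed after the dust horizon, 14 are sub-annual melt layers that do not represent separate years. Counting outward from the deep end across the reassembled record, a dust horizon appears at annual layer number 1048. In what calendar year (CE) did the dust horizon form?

1103 CE

Total annual layers = 604 + 1297 = 1901.
Between annual layer 1048 and the ice surface there are 1901 − 1048 = 853 annual layers.
Excluding 14 false annual layers: 853 − 14 = 839.
Counting back 839 years from 1942 CE places the dust horizon in 1942 − 839 = 1103 CE.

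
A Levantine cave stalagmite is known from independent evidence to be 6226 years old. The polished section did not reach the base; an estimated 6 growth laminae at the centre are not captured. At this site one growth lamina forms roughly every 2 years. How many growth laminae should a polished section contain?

3107 growth laminae

One growth lamina every 2 years means 6226 / 2 = 3113 growth laminae.
Subtracting the 6 growth laminae not captured gives 3113 − 6 = 3107 growth laminae in the record.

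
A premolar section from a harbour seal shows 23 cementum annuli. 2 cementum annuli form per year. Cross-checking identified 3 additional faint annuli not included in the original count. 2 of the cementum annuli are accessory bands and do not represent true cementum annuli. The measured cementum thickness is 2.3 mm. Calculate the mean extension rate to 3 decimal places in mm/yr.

True cementum annulus count = 23 − 2 + 3 = 24.
Dividing by 2 cementum annuli per year: 24 / 2 = 12 years.
2.3 mm over 12 years gives 2.3 / 12 ≈ 0.192 mm/yr.

0.192 mm/yr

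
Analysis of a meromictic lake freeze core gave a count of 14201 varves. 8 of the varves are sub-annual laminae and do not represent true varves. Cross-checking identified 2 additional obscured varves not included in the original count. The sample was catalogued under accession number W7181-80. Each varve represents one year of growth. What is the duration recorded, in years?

14195 years

After corrections the count is 14201 − 8 + 2 = 14195 varves.
At one varve per year, that is 14195 years.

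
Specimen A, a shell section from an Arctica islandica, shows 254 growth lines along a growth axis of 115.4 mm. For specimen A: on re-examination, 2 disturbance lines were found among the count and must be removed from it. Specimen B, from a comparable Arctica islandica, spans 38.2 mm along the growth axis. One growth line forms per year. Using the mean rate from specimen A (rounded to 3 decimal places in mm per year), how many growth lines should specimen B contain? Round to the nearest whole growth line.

Specimen A: true growth line count = 254 − 2 = 252.
A: Extension rate ≈ 115.4 / 252 = 0.458 mm per year.
For B, 38.2 / 0.458 = 83.41 years ≈ 83 growth lines.

83 growth lines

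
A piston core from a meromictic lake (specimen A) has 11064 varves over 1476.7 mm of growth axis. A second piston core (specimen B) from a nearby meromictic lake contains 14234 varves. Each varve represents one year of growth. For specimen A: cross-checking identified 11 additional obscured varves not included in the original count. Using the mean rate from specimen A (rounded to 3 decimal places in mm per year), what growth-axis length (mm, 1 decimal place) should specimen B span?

Specimen A: correcting the raw count gives 11064 + 11 = 11075 true varves.
A: Mean rate = 1476.7 mm / 11075 years ≈ 0.133 mm per year.
For B, 0.133 mm/year × 14234 years = 1893.1 mm.

1893.1 mm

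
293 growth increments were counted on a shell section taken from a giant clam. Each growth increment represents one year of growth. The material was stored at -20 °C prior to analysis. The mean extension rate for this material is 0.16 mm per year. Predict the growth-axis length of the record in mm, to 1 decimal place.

46.9 mm

293 years of growth are recorded.
Predicted length = 0.16 mm/year × 293 years = 46.9 mm.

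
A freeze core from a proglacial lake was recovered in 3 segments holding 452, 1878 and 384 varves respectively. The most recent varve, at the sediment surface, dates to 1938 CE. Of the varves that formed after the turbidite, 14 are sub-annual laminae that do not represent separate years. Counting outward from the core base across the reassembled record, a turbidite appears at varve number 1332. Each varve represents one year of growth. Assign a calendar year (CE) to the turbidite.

Total varves = 452 + 1878 + 384 = 2714.
2714 − 1332 = 1382 varves lie beyond the turbidite toward the sediment surface.
1382 − 14 false = 1368 true varves after the turbidite.
Counting back 1368 years from 1938 CE places the turbidite in 1938 − 1368 = 570 CE.

570 CE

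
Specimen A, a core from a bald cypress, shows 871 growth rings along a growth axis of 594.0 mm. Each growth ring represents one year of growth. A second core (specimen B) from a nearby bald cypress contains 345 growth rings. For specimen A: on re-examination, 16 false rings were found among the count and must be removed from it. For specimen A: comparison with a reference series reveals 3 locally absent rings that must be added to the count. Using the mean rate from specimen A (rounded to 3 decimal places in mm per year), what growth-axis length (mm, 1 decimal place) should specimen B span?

Specimen A: correcting the raw count gives 871 − 16 + 3 = 858 true growth rings.
A: Extension rate ≈ 594.0 / 858 = 0.692 mm per year.
For B, 0.692 mm/year × 345 years = 238.7 mm.

238.7 mm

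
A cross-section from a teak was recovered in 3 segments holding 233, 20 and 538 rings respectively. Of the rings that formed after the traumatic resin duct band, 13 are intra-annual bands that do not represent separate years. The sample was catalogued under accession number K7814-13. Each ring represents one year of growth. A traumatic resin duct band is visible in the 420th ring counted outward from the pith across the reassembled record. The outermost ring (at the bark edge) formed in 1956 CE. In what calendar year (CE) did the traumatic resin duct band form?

1598 CE

Total rings = 233 + 20 + 538 = 791.
791 − 420 = 371 rings lie beyond the traumatic resin duct band toward the bark edge.
371 − 13 false = 358 true rings after the traumatic resin duct band.
1956 − 358 = 1598 CE.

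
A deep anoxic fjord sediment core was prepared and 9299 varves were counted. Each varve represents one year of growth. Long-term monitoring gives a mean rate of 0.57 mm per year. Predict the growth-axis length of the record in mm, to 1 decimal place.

The record spans 9299 years at 0.57 mm per year.
9299 years at 0.57 mm/year gives 0.57 × 9299 = 5300.4 mm.

5300.4 mm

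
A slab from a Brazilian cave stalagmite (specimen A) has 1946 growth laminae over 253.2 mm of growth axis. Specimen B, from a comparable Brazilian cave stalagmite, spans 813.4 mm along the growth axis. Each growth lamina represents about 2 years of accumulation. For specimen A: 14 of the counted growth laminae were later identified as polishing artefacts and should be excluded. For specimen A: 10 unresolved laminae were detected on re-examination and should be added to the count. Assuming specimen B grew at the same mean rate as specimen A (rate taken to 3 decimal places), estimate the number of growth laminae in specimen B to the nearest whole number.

Specimen A: adjusted count: 1946 − 14 + 10 = 1942 growth laminae.
Specimen A: at 2 years per growth lamina, 1942 × 2 = 3884 years.
A: Mean rate = 253.2 mm / 3884 years ≈ 0.065 mm per year.
Specimen B: 813.4 mm / 0.065 mm per year = 12513.85 years; at 2 years per growth lamina that is 12513.85 / 2 ≈ 6257 growth laminae.

6257 growth laminae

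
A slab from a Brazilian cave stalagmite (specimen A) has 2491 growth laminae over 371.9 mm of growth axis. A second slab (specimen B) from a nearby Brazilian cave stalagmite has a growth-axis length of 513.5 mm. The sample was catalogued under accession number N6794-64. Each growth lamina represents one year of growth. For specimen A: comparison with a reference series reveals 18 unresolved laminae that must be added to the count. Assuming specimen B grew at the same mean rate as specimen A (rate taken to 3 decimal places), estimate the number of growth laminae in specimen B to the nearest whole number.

Specimen A: correcting the raw count gives 2491 + 18 = 2509 true growth laminae.
A: 371.9 mm over 2509 years gives 371.9 / 2509 ≈ 0.148 mm per year.
For B, 513.5 / 0.148 = 3469.59 years ≈ 3470 growth laminae.

3470 growth laminae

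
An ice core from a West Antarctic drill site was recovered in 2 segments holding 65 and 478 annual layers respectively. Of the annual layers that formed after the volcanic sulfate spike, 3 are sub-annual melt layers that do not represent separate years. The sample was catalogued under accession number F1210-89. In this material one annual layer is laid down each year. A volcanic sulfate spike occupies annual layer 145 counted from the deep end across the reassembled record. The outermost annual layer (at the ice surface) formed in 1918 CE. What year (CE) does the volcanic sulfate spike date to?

Total annual layers = 65 + 478 = 543.
543 − 145 = 398 annual layers lie beyond the volcanic sulfate spike toward the ice surface.
Excluding 3 false annual layers: 398 − 3 = 395.
1918 − 395 = 1523 CE.

1523 CE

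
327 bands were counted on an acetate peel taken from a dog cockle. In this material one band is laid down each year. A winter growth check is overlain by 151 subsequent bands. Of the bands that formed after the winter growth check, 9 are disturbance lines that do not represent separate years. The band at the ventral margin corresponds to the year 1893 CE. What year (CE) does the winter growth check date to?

1751 CE

151 bands formed after the winter growth check.
Removing the 9 false bands leaves 151 − 9 = 142 true bands beyond the winter growth check.
Counting back 142 years from 1893 CE places the winter growth check in 1893 − 142 = 1751 CE.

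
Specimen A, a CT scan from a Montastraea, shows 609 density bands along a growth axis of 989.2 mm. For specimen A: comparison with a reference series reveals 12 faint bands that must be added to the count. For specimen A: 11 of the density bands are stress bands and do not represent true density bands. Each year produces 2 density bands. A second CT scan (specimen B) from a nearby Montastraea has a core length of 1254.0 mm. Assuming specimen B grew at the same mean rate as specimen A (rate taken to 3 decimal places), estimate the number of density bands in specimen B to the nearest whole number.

Specimen A: after corrections the count is 609 − 11 + 12 = 610 density bands.
Specimen A: with 2 density bands per year, 610 / 2 = 305 years.
A: Extension rate ≈ 989.2 / 305 = 3.243 mm/year.
B spans 1254.0 / 3.243 = 386.68 years; at 2 density bands per year that is 386.68 × 2 ≈ 773 density bands.

773 density bands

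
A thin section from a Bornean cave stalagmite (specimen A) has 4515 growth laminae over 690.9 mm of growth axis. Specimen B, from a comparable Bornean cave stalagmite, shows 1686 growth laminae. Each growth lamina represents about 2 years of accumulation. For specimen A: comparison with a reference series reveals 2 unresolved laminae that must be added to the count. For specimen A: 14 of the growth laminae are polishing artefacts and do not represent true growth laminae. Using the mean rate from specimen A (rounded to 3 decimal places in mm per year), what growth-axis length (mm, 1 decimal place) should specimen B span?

Specimen A: true growth lamina count = 4515 − 14 + 2 = 4503.
Specimen A: multiplying by 2 years per growth lamina: 4503 × 2 = 9006 years.
A: 690.9 mm over 9006 years gives 690.9 / 9006 ≈ 0.077 mm/yr.
Specimen B: 1686 growth laminae at 2 years each span 1686 × 2 = 3372 years. B's length ≈ 0.077 × 3372 = 259.6 mm.

259.6 mm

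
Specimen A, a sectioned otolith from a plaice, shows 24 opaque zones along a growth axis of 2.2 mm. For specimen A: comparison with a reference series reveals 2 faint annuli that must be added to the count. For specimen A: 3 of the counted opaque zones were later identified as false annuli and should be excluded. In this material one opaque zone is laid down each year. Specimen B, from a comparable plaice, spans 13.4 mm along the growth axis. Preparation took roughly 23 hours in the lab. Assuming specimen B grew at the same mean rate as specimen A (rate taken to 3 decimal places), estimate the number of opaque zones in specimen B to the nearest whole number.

140 opaque zones

Specimen A: after corrections the count is 24 − 3 + 2 = 23 opaque zones.
A: Extension rate ≈ 2.2 / 23 = 0.096 mm per year.
Specimen B: 13.4 mm / 0.096 mm per year = 139.58 years ≈ 140 opaque zones.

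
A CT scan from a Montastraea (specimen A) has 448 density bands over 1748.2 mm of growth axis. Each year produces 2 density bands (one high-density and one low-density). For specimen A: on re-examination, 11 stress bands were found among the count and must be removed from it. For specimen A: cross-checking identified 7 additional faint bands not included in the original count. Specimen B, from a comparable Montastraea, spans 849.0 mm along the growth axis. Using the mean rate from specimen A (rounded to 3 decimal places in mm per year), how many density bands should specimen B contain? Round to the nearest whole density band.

Specimen A: correcting the raw count gives 448 − 11 + 7 = 444 true density bands.
Specimen A: dividing by 2 density bands per year: 444 / 2 = 222 years.
A: Mean rate = 1748.2 mm / 222 years ≈ 7.875 mm/year.
Specimen B: 849.0 mm / 7.875 mm per year = 107.81 years; at 2 density bands per year that is 107.81 × 2 ≈ 216 density bands.

216 density bands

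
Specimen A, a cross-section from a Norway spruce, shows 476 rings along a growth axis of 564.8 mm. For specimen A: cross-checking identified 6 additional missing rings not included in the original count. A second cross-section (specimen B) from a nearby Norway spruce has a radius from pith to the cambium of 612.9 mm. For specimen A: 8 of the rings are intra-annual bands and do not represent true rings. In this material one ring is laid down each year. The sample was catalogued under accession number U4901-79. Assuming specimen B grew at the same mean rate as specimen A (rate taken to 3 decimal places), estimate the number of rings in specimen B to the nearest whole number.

Specimen A: correcting the raw count gives 476 − 8 + 6 = 474 true rings.
A: Mean rate = 564.8 mm / 474 years ≈ 1.192 mm per year.
Specimen B: 612.9 mm / 1.192 mm per year = 514.18 years ≈ 514 rings.

514 rings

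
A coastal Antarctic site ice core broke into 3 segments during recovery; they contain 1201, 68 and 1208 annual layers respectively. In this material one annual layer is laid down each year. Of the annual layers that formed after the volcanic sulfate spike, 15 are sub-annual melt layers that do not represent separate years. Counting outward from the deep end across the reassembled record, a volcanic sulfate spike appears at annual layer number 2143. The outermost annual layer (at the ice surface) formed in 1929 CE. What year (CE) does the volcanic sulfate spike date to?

1610 CE

Total annual layers = 1201 + 68 + 1208 = 2477.
Between annual layer 2143 and the ice surface there are 2477 − 2143 = 334 annual layers.
334 − 15 false = 319 true annual layers after the volcanic sulfate spike.
Counting back 319 years from 1929 CE places the volcanic sulfate spike in 1929 − 319 = 1610 CE.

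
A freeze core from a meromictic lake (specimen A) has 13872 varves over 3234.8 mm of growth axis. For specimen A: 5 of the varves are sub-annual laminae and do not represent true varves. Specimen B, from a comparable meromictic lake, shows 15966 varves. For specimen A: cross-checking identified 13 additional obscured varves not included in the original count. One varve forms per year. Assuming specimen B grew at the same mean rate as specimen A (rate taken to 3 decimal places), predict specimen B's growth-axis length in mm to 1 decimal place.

Specimen A: correcting the raw count gives 13872 − 5 + 13 = 13880 true varves.
A: Extension rate ≈ 3234.8 / 13880 = 0.233 mm/yr.
B's length ≈ 0.233 × 15966 = 3720.1 mm.

3720.1 mm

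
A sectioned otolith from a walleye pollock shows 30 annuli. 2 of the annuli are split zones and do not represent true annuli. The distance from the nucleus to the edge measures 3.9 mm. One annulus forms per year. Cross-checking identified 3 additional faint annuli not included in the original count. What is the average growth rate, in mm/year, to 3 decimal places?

0.126 mm/year

Correcting the raw count gives 30 − 2 + 3 = 31 true annuli.
Extension rate ≈ 3.9 / 31 = 0.126 mm/year.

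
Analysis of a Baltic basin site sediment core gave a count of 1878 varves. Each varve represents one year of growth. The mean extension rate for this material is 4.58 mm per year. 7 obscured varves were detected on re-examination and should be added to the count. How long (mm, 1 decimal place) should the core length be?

8633.3 mm

Correcting the raw count gives 1878 + 7 = 1885 true varves.
1885 years at 4.58 mm/year gives 4.58 × 1885 = 8633.3 mm.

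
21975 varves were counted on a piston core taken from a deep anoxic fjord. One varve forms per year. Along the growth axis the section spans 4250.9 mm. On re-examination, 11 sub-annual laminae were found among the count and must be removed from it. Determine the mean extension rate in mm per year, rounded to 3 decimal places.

Correcting the raw count gives 21975 − 11 = 21964 true varves.
Extension rate ≈ 4250.9 / 21964 = 0.194 mm per year.

0.194 mm per year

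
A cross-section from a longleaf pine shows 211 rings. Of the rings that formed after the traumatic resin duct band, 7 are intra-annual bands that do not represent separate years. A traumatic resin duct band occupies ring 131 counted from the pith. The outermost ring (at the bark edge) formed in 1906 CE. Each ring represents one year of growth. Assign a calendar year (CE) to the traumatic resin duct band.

Between ring 131 and the bark edge there are 211 − 131 = 80 rings.
Excluding 7 false rings: 80 − 7 = 73.
Counting back 73 years from 1906 CE places the traumatic resin duct band in 1906 − 73 = 1833 CE.

1833 CE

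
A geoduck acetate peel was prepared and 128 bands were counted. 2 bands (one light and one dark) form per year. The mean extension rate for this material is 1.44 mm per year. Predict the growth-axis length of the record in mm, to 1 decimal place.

With 2 bands per year, 128 / 2 = 64 years.
64 years at 1.44 mm/year gives 1.44 × 64 = 92.2 mm.

92.2 mm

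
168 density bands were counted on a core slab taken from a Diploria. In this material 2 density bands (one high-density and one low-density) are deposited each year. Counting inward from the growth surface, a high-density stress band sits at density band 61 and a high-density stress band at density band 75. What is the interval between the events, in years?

7 years

Separation: 75 − 61 = 14 density bands.
With 2 density bands per year, 14 / 2 = 7 years.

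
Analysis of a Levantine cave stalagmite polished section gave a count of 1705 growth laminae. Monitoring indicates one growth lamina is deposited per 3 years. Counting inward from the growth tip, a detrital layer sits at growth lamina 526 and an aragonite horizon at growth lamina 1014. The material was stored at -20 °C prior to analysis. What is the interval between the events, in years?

Separation: 1014 − 526 = 488 growth laminae.
488 growth laminae at 3 years each span 488 × 3 = 1464 years.

1464 years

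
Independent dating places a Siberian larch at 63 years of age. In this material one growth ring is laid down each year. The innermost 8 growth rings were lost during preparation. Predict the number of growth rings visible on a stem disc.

At one growth ring per year, 63 years correspond to 63 growth rings.
Subtracting the 8 growth rings not captured gives 63 − 8 = 55 growth rings in the record.

55 growth rings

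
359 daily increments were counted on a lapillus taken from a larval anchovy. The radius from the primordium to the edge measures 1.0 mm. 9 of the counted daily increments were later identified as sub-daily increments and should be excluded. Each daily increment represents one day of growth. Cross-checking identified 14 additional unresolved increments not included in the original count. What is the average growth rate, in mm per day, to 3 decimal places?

0.003 mm per day

Adjusted count: 359 − 9 + 14 = 364 daily increments.
1.0 mm over 364 days gives 1.0 / 364 ≈ 0.003 mm per day.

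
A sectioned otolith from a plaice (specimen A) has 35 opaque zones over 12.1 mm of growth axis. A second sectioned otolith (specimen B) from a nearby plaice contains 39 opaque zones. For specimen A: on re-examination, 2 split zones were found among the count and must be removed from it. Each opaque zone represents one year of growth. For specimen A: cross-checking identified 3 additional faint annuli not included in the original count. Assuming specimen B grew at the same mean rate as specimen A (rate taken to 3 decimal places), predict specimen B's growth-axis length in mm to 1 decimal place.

13.1 mm

Specimen A: true opaque zone count = 35 − 2 + 3 = 36.
A: Extension rate ≈ 12.1 / 36 = 0.336 mm/year.
For B, 0.336 mm/year × 39 years = 13.1 mm.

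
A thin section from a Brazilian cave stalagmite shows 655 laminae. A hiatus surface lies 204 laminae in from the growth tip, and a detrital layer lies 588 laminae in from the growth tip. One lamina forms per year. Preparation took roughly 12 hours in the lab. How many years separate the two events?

384 years

Separation: 588 − 204 = 384 laminae.
That is 384 years at one lamina per year.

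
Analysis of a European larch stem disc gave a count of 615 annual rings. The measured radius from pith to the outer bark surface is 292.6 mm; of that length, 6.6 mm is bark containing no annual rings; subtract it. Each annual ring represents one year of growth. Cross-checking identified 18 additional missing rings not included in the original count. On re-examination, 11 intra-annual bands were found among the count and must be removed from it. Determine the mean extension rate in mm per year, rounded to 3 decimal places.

0.460 mm per year

Correcting the raw count gives 615 − 11 + 18 = 622 true annual rings.
Removing the 6.6 mm offcut leaves 292.6 − 6.6 = 286.0 mm.
286.0 mm over 622 years gives 286.0 / 622 ≈ 0.460 mm per year.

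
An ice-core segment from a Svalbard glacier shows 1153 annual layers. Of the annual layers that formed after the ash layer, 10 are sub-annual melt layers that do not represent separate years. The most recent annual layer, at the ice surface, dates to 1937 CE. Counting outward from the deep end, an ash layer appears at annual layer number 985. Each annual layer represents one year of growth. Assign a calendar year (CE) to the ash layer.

1779 CE

The ash layer sits at annual layer 985 from the deep end, so 1153 − 985 = 168 annual layers formed after it.
Excluding 10 false annual layers: 168 − 10 = 158.
The annual layer at the ice surface is 1937 CE, so the ash layer dates to 1937 − 158 = 1779 CE.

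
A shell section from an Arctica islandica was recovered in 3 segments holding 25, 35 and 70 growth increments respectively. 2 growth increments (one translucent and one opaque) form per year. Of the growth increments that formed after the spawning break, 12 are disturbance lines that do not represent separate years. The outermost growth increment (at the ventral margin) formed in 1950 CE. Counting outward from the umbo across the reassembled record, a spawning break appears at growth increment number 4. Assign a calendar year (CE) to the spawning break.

Total growth increments = 25 + 35 + 70 = 130.
Between growth increment 4 and the ventral margin there are 130 − 4 = 126 growth increments.
Excluding 12 false growth increments: 126 − 12 = 114.
With 2 growth increments per year, 114 / 2 = 57 years.
Counting back 57 years from 1950 CE places the spawning break in 1950 − 57 = 1893 CE.

1893 CE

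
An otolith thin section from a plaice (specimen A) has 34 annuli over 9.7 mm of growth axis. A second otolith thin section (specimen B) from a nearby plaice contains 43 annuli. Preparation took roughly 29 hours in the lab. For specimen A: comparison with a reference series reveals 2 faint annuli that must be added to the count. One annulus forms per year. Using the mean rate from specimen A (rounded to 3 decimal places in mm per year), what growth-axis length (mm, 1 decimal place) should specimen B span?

11.6 mm

Specimen A: correcting the raw count gives 34 + 2 = 36 true annuli.
A: 9.7 mm over 36 years gives 9.7 / 36 ≈ 0.269 mm per year.
Length of B = 0.269 × 43 = 11.6 mm.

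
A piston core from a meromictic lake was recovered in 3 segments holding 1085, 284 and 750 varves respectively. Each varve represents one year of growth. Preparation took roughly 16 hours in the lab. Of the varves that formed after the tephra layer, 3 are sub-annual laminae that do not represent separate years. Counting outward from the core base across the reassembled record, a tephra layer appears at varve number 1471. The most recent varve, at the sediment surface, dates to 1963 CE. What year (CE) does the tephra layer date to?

Total varves = 1085 + 284 + 750 = 2119.
2119 − 1471 = 648 varves lie beyond the tephra layer toward the sediment surface.
Excluding 3 false varves: 648 − 3 = 645.
Counting back 645 years from 1963 CE places the tephra layer in 1963 − 645 = 1318 CE.

1318 CE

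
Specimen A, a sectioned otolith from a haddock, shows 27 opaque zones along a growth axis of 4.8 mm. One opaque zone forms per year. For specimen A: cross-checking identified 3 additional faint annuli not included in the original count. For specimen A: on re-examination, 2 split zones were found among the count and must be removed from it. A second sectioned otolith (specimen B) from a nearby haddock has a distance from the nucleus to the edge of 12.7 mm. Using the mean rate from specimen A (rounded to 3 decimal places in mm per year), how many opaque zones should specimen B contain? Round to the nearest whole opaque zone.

74 opaque zones

Specimen A: after corrections the count is 27 − 2 + 3 = 28 opaque zones.
A: Extension rate ≈ 4.8 / 28 = 0.171 mm/yr.
For B, 12.7 / 0.171 = 74.27 years ≈ 74 opaque zones.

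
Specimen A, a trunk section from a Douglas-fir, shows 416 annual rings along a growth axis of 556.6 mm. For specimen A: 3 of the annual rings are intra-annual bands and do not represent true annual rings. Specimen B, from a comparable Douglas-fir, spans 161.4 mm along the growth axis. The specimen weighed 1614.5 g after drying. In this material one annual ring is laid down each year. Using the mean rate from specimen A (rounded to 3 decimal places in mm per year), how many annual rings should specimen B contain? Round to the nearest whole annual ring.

120 annual rings

Specimen A: true annual ring count = 416 − 3 = 413.
A: Mean rate = 556.6 mm / 413 years ≈ 1.348 mm/yr.
Specimen B: 161.4 mm / 1.348 mm per year = 119.73 years ≈ 120 annual rings.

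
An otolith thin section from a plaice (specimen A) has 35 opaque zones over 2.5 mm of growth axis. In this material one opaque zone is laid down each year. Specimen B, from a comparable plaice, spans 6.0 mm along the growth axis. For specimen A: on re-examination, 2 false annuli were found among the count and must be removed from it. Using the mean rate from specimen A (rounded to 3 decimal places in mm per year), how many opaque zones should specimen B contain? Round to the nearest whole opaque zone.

Specimen A: after corrections the count is 35 − 2 = 33 opaque zones.
A: 2.5 mm over 33 years gives 2.5 / 33 ≈ 0.076 mm/yr.
For B, 6.0 / 0.076 = 78.95 years ≈ 79 opaque zones.

79 opaque zones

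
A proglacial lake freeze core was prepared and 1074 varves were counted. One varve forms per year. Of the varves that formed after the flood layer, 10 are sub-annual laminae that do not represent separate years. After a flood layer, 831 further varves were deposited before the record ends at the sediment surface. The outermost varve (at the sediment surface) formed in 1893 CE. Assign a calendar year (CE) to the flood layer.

831 varves formed after the flood layer.
Removing the 10 false varves leaves 831 − 10 = 821 true varves beyond the flood layer.
1893 − 821 = 1072 CE.

1072 CE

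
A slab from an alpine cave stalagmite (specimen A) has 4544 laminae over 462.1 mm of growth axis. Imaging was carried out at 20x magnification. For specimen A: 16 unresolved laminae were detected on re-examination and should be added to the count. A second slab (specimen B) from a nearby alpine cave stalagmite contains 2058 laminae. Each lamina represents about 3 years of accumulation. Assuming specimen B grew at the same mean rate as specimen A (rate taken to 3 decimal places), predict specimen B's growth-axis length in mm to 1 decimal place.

Specimen A: true lamina count = 4544 + 16 = 4560.
Specimen A: 4560 laminae at 3 years each span 4560 × 3 = 13680 years.
A: Mean rate = 462.1 mm / 13680 years ≈ 0.034 mm per year.
Specimen B: at 3 years per lamina, 2058 × 3 = 6174 years. B's length ≈ 0.034 × 6174 = 209.9 mm.

209.9 mm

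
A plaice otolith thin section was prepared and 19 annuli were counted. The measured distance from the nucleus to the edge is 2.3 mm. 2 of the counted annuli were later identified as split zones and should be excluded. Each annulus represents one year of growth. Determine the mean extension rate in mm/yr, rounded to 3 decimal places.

0.135 mm/yr

After corrections the count is 19 − 2 = 17 annuli.
Mean rate = 2.3 mm / 17 years ≈ 0.135 mm/yr.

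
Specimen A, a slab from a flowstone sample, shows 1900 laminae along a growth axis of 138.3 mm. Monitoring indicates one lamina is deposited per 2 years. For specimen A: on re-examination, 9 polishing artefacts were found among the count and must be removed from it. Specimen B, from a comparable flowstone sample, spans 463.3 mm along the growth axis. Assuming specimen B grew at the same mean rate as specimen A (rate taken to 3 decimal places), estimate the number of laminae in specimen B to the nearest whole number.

Specimen A: adjusted count: 1900 − 9 = 1891 laminae.
Specimen A: 1891 laminae at 2 years each span 1891 × 2 = 3782 years.
A: Mean rate = 138.3 mm / 3782 years ≈ 0.037 mm/year.
Specimen B: 463.3 mm / 0.037 mm per year = 12521.62 years; at 2 years per lamina that is 12521.62 / 2 ≈ 6261 laminae.

6261 laminae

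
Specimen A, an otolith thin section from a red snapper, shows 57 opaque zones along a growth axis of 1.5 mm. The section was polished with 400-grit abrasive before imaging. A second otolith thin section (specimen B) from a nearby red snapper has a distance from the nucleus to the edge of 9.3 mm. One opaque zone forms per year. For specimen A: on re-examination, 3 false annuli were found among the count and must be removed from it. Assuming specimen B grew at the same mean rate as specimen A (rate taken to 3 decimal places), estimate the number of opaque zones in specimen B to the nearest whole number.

332 opaque zones

Specimen A: correcting the raw count gives 57 − 3 = 54 true opaque zones.
A: 1.5 mm over 54 years gives 1.5 / 54 ≈ 0.028 mm per year.
B spans 9.3 / 0.028 = 332.14 years ≈ 332 opaque zones.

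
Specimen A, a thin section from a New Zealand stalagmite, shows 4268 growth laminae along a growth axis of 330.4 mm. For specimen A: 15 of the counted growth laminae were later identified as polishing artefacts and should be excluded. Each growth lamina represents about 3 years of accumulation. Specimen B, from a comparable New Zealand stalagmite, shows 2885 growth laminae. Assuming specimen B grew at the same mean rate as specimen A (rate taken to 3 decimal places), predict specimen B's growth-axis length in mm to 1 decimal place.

Specimen A: adjusted count: 4268 − 15 = 4253 growth laminae.
Specimen A: multiplying by 3 years per growth lamina: 4253 × 3 = 12759 years.
A: 330.4 mm over 12759 years gives 330.4 / 12759 ≈ 0.026 mm per year.
Specimen B: at 3 years per growth lamina, 2885 × 3 = 8655 years. For B, 0.026 mm/year × 8655 years = 225.0 mm.

225.0 mm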